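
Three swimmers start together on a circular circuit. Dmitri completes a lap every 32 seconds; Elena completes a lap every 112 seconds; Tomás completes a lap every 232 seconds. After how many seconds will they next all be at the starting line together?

6496 seconds

We need the least common multiple of the intervals.
32 = 2^5
112 = 2^4 × 7
232 = 2^3 × 29
LCM(32, 112, 232) = 2^5 × 7 × 29 = 6496.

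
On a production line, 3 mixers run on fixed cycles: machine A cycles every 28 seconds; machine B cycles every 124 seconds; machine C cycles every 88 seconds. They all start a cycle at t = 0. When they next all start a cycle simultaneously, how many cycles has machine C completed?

All finish a whole number of cycles simultaneously at t = LCM of the periods.
28 = 2^2 × 7
124 = 2^2 × 31
88 = 2^3 × 11
LCM(28, 124, 88) = 2^3 × 7 × 11 × 31 = 19096.
Cycles for period 88: 19096 / 88 = 217.

217 cycles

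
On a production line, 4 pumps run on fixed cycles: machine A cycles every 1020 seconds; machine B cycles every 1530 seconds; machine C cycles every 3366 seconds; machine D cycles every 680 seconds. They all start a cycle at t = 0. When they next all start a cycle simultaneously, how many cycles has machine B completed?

44 cycles

They are all back at their starting positions together after one LCM of the periods.
1020 = 2^2 × 3 × 5 × 17
1530 = 2 × 3^2 × 5 × 17
3366 = 2 × 3^2 × 11 × 17
680 = 2^3 × 5 × 17
LCM(1020, 1530, 3366, 680) = 2^3 × 3^2 × 5 × 11 × 17 = 67320.
Cycles for period 1530: 67320 / 1530 = 44.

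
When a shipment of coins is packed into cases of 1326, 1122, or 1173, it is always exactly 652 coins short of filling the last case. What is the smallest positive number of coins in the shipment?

Being 652 short of a full case of size k means N ≡ −652 (mod k), i.e. N + 652 is a multiple of each size.
1326 = 2 × 3 × 13 × 17
1122 = 2 × 3 × 11 × 17
1173 = 3 × 17 × 23
LCM(1326, 1122, 1173) = 2 × 3 × 11 × 13 × 17 × 23 = 335478.
Smallest positive N is 335478 − 652 = 334826.

334826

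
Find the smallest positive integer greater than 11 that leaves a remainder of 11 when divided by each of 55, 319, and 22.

3201

N − 11 must be a common multiple of 55, 319, and 22.
55 = 5 × 11
319 = 11 × 29
22 = 2 × 11
LCM(55, 319, 22) = 2 × 5 × 11 × 29 = 3190.
Smallest N > 11 is LCM + 11 = 3190 + 11 = 3201.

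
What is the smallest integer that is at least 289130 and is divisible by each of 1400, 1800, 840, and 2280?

478800

The integer must be a common multiple of 1400, 1800, 840, and 2280, so a multiple of their LCM.
1400 = 2^3 × 5^2 × 7
1800 = 2^3 × 3^2 × 5^2
840 = 2^3 × 3 × 5 × 7
2280 = 2^3 × 3 × 5 × 19
LCM(1400, 1800, 840, 2280) = 2^3 × 3^2 × 5^2 × 7 × 19 = 239400.
Smallest multiple of 239400 that is ≥ 289130: ⌈289130/239400⌉ × 239400 = 2 × 239400 = 478800.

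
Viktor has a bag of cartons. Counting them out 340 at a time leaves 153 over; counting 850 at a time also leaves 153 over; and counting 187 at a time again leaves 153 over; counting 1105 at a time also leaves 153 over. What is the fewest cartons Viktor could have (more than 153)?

243253

N − 153 must be a common multiple of 340, 850, 187, and 1105.
340 = 2^2 × 5 × 17
850 = 2 × 5^2 × 17
187 = 11 × 17
1105 = 5 × 13 × 17
LCM(340, 850, 187, 1105) = 2^2 × 5^2 × 11 × 13 × 17 = 243100.
Smallest N > 153 is LCM + 153 = 243100 + 153 = 243253.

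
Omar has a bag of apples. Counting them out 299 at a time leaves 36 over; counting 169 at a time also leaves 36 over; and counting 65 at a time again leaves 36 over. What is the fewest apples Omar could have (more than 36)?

19471

N − 36 must be a common multiple of 299, 169, and 65.
299 = 13 × 23
169 = 13^2
65 = 5 × 13
LCM(299, 169, 65) = 5 × 13^2 × 23 = 19435.
Smallest N > 36 is LCM + 36 = 19435 + 36 = 19471.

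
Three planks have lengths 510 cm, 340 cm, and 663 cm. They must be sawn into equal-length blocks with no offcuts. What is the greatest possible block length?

17 cm

This is the greatest common divisor of 510, 340, and 663.
510 = 2 × 3 × 5 × 17
340 = 2^2 × 5 × 17
663 = 3 × 13 × 17
gcd(510, 340, 663) = 17.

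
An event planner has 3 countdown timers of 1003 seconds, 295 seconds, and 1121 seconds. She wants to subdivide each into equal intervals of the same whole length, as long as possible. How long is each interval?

59 seconds

The interval must divide each timer length; the longest such is the gcd.
1003 = 17 × 59
295 = 5 × 59
1121 = 19 × 59
gcd(1003, 295, 1121) = 59.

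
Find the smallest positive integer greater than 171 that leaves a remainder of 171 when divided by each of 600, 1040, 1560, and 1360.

N − 171 must be a common multiple of 600, 1040, 1560, and 1360.
600 = 2^3 × 3 × 5^2
1040 = 2^4 × 5 × 13
1560 = 2^3 × 3 × 5 × 13
1360 = 2^4 × 5 × 17
LCM(600, 1040, 1560, 1360) = 2^4 × 3 × 5^2 × 13 × 17 = 265200.
Smallest N > 171 is LCM + 171 = 265200 + 171 = 265371.

265371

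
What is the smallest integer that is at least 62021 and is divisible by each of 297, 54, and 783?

68904

The integer must be a common multiple of 297, 54, and 783, so a multiple of their LCM.
297 = 3^3 × 11
54 = 2 × 3^3
783 = 3^3 × 29
LCM(297, 54, 783) = 2 × 3^3 × 11 × 29 = 17226.
Smallest multiple of 17226 that is ≥ 62021: ⌈62021/17226⌉ × 17226 = 4 × 17226 = 68904.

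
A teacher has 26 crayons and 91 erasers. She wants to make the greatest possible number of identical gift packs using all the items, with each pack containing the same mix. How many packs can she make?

13 packs

The pack count must divide each quantity, so the greatest is gcd(26, 91).
26 = 2 × 13
91 = 7 × 13
gcd(26, 91) = 13.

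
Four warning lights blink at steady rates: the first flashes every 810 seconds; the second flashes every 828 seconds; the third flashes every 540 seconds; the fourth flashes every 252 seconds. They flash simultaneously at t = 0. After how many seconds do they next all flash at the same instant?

We need the least common multiple of the intervals.
810 = 2 × 3^4 × 5
828 = 2^2 × 3^2 × 23
540 = 2^2 × 3^3 × 5
252 = 2^2 × 3^2 × 7
LCM(810, 828, 540, 252) = 2^2 × 3^4 × 5 × 7 × 23 = 260820.

260820 seconds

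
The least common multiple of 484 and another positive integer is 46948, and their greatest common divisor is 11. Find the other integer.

gcd × lcm = product of the two integers, so the other integer is (11 × 46948) / 484 = 1067.

1067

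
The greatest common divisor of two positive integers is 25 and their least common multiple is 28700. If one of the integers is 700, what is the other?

For two integers, gcd × lcm = product, so the other is (25 × 28700) / 700 = 717500 / 700 = 1025.

1025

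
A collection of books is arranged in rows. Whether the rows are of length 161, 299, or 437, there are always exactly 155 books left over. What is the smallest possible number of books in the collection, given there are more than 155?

39922

N − 155 must be a common multiple of 161, 299, and 437.
161 = 7 × 23
299 = 13 × 23
437 = 19 × 23
LCM(161, 299, 437) = 7 × 13 × 19 × 23 = 39767.
Smallest N > 155 is LCM + 155 = 39767 + 155 = 39922.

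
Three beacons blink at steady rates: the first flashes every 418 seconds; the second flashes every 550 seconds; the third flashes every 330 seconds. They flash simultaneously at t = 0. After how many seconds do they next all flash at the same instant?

The first simultaneous occurrence is after LCM of the individual periods.
418 = 2 × 11 × 19
550 = 2 × 5^2 × 11
330 = 2 × 3 × 5 × 11
LCM(418, 550, 330) = 2 × 3 × 5^2 × 11 × 19 = 31350.

31350 seconds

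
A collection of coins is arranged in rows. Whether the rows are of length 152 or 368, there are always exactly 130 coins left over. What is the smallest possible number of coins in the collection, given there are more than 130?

7122

N − 130 must be a common multiple of 152 and 368.
152 = 2^3 × 19
368 = 2^4 × 23
LCM(152, 368) = 2^4 × 19 × 23 = 6992.
Smallest N > 130 is LCM + 130 = 6992 + 130 = 7122.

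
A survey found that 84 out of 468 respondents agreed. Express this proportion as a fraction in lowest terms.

84 = 2^2 × 3 × 7
468 = 2^2 × 3^2 × 13
gcd(84, 468) = 2^2 × 3 = 12.
Divide numerator and denominator by 12: 84/468 = 7/39.

7/39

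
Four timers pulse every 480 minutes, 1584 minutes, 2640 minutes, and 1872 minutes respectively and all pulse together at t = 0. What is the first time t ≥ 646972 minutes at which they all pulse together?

Joint pulses occur at multiples of LCM(480, 1584, 2640, 1872).
480 = 2^5 × 3 × 5
1584 = 2^4 × 3^2 × 11
2640 = 2^4 × 3 × 5 × 11
1872 = 2^4 × 3^2 × 13
LCM(480, 1584, 2640, 1872) = 2^5 × 3^2 × 5 × 11 × 13 = 205920.
Smallest multiple of 205920 that is ≥ 646972: ⌈646972/205920⌉ × 205920 = 4 × 205920 = 823680.

823680 minutes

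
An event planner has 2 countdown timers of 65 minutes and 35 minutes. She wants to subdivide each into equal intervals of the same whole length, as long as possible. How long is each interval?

The interval must divide each timer length; the longest such is the gcd.
65 = 5 × 13
35 = 5 × 7
gcd(65, 35) = 5.

5 minutes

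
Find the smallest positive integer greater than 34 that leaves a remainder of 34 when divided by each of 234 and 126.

1672

N − 34 must be a common multiple of 234 and 126.
234 = 2 × 3^2 × 13
126 = 2 × 3^2 × 7
LCM(234, 126) = 2 × 3^2 × 7 × 13 = 1638.
Smallest N > 34 is LCM + 34 = 1638 + 34 = 1672.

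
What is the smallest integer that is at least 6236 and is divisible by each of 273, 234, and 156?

6552

The integer must be a common multiple of 273, 234, and 156, so a multiple of their LCM.
273 = 3 × 7 × 13
234 = 2 × 3^2 × 13
156 = 2^2 × 3 × 13
LCM(273, 234, 156) = 2^2 × 3^2 × 7 × 13 = 3276.
Smallest multiple of 3276 that is ≥ 6236: ⌈6236/3276⌉ × 3276 = 2 × 3276 = 6552.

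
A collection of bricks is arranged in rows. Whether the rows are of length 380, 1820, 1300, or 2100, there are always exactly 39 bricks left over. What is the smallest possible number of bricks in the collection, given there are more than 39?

518739

N − 39 must be a common multiple of 380, 1820, 1300, and 2100.
380 = 2^2 × 5 × 19
1820 = 2^2 × 5 × 7 × 13
1300 = 2^2 × 5^2 × 13
2100 = 2^2 × 3 × 5^2 × 7
LCM(380, 1820, 1300, 2100) = 2^2 × 3 × 5^2 × 7 × 13 × 19 = 518700.
Smallest N > 39 is LCM + 39 = 518700 + 39 = 518739.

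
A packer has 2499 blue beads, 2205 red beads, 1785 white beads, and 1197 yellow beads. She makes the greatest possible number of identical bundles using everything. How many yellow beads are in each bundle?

Number of bundles = gcd(2499, 2205, 1785, 1197).
2499 = 3 × 7^2 × 17
2205 = 3^2 × 5 × 7^2
1785 = 3 × 5 × 7 × 17
1197 = 3^2 × 7 × 19
gcd(2499, 2205, 1785, 1197) = 3 × 7 = 21.
yellow beads per bundle = 1197 / 21 = 57.

57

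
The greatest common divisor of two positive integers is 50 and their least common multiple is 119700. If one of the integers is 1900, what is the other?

For two integers, gcd × lcm = product, so the other is (50 × 119700) / 1900 = 5985000 / 1900 = 3150.

3150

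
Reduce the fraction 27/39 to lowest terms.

9/13

27 = 3^3
39 = 3 × 13
gcd(27, 39) = 3.
Divide numerator and denominator by 3: 27/39 = 9/13.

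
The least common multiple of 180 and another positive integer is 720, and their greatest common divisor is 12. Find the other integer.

48

gcd × lcm = product of the two integers, so the other integer is (12 × 720) / 180 = 48.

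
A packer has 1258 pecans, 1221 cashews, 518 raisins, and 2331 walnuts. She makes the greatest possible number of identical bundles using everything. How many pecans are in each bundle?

34

Number of bundles = gcd(1258, 1221, 518, 2331).
1258 = 2 × 17 × 37
1221 = 3 × 11 × 37
518 = 2 × 7 × 37
2331 = 3^2 × 7 × 37
gcd(1258, 1221, 518, 2331) = 37.
pecans per bundle = 1258 / 37 = 34.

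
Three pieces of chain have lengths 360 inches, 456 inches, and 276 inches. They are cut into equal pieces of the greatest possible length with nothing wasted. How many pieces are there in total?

91

Piece length = gcd(360, 456, 276).
360 = 2^3 × 3^2 × 5
456 = 2^3 × 3 × 19
276 = 2^2 × 3 × 23
gcd(360, 456, 276) = 2^2 × 3 = 12.
Total pieces = 360/12 + 456/12 + 276/12 = 30 + 38 + 23 = 91.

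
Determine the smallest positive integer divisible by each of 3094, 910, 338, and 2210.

201110

3094 = 2 × 7 × 13 × 17
910 = 2 × 5 × 7 × 13
338 = 2 × 13^2
2210 = 2 × 5 × 13 × 17
LCM(3094, 910, 338, 2210) = 2 × 5 × 7 × 13^2 × 17 = 201110.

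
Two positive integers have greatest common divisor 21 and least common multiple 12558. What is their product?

For any two positive integers, gcd × lcm = product = 21 × 12558 = 263718.

263718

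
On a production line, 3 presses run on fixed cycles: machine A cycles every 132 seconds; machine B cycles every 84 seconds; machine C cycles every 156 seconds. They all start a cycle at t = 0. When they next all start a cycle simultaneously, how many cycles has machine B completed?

The first common completion time is the LCM of the periods.
132 = 2^2 × 3 × 11
84 = 2^2 × 3 × 7
156 = 2^2 × 3 × 13
LCM(132, 84, 156) = 2^2 × 3 × 7 × 11 × 13 = 12012.
Cycles for period 84: 12012 / 84 = 143.

143 cycles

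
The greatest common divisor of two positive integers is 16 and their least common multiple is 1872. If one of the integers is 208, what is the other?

144

For two integers, gcd × lcm = product, so the other is (16 × 1872) / 208 = 29952 / 208 = 144.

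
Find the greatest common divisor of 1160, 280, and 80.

40

1160 = 2^3 × 5 × 29
280 = 2^3 × 5 × 7
80 = 2^4 × 5
gcd(1160, 280, 80) = 2^3 × 5 = 40.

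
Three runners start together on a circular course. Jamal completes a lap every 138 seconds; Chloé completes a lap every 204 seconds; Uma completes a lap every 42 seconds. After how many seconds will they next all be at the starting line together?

They coincide at every common multiple of the periods; the first is the LCM.
138 = 2 × 3 × 23
204 = 2^2 × 3 × 17
42 = 2 × 3 × 7
LCM(138, 204, 42) = 2^2 × 3 × 7 × 17 × 23 = 32844.

32844 seconds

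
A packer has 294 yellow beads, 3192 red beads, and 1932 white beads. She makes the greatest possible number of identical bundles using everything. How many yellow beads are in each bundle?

7

Number of bundles = gcd(294, 3192, 1932).
294 = 2 × 3 × 7^2
3192 = 2^3 × 3 × 7 × 19
1932 = 2^2 × 3 × 7 × 23
gcd(294, 3192, 1932) = 2 × 3 × 7 = 42.
yellow beads per bundle = 294 / 42 = 7.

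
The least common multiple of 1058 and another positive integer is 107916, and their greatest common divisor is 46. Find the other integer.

gcd × lcm = product of the two integers, so the other integer is (46 × 107916) / 1058 = 4692.

4692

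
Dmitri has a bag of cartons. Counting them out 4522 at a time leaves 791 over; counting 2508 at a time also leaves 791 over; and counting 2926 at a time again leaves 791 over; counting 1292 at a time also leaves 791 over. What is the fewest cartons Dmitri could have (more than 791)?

N − 791 must be a common multiple of 4522, 2508, 2926, and 1292.
4522 = 2 × 7 × 17 × 19
2508 = 2^2 × 3 × 11 × 19
2926 = 2 × 7 × 11 × 19
1292 = 2^2 × 17 × 19
LCM(4522, 2508, 2926, 1292) = 2^2 × 3 × 7 × 11 × 17 × 19 = 298452.
Smallest N > 791 is LCM + 791 = 298452 + 791 = 299243.

299243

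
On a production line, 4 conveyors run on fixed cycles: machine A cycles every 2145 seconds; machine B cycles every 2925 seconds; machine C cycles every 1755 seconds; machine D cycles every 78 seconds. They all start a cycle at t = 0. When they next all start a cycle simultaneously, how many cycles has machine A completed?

They are all back at their starting positions together after one LCM of the periods.
2145 = 3 × 5 × 11 × 13
2925 = 3^2 × 5^2 × 13
1755 = 3^3 × 5 × 13
78 = 2 × 3 × 13
LCM(2145, 2925, 1755, 78) = 2 × 3^3 × 5^2 × 11 × 13 = 193050.
Cycles for period 2145: 193050 / 2145 = 90.

90 cycles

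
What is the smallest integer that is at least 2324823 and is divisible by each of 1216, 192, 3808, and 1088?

2604672

The integer must be a common multiple of 1216, 192, 3808, and 1088, so a multiple of their LCM.
1216 = 2^6 × 19
192 = 2^6 × 3
3808 = 2^5 × 7 × 17
1088 = 2^6 × 17
LCM(1216, 192, 3808, 1088) = 2^6 × 3 × 7 × 17 × 19 = 434112.
Smallest multiple of 434112 that is ≥ 2324823: ⌈2324823/434112⌉ × 434112 = 6 × 434112 = 2604672.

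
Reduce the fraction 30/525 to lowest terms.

2/35

30 = 2 × 3 × 5
525 = 3 × 5^2 × 7
gcd(30, 525) = 3 × 5 = 15.
Divide numerator and denominator by 15: 30/525 = 2/35.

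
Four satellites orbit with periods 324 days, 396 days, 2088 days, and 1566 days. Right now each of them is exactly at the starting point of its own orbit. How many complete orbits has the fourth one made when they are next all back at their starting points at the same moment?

132 orbits

The first common completion time is the LCM of the periods.
324 = 2^2 × 3^4
396 = 2^2 × 3^2 × 11
2088 = 2^3 × 3^2 × 29
1566 = 2 × 3^3 × 29
LCM(324, 396, 2088, 1566) = 2^3 × 3^4 × 11 × 29 = 206712.
Orbits for period 1566: 206712 / 1566 = 132.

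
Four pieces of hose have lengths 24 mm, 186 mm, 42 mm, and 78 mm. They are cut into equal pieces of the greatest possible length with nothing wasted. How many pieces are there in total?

Piece length = gcd(24, 186, 42, 78).
24 = 2^3 × 3
186 = 2 × 3 × 31
42 = 2 × 3 × 7
78 = 2 × 3 × 13
gcd(24, 186, 42, 78) = 2 × 3 = 6.
Total pieces = 24/6 + 186/6 + 42/6 + 78/6 = 4 + 31 + 7 + 13 = 55.

55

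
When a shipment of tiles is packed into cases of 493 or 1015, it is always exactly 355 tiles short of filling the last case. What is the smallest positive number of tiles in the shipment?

16900

Being 355 short of a full case of size k means N ≡ −355 (mod k), i.e. N + 355 is a multiple of each size.
493 = 17 × 29
1015 = 5 × 7 × 29
LCM(493, 1015) = 5 × 7 × 17 × 29 = 17255.
Smallest positive N is 17255 − 355 = 16900.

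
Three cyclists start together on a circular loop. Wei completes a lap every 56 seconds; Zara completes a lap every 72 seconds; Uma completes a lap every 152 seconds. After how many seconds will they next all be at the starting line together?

We need the least common multiple of the intervals.
56 = 2^3 × 7
72 = 2^3 × 3^2
152 = 2^3 × 19
LCM(56, 72, 152) = 2^3 × 3^2 × 7 × 19 = 9576.

9576 seconds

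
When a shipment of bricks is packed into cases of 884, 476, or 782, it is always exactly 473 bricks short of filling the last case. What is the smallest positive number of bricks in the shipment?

Being 473 short of a full case of size k means N ≡ −473 (mod k), i.e. N + 473 is a multiple of each size.
884 = 2^2 × 13 × 17
476 = 2^2 × 7 × 17
782 = 2 × 17 × 23
LCM(884, 476, 782) = 2^2 × 7 × 13 × 17 × 23 = 142324.
Smallest positive N is 142324 − 473 = 141851.

141851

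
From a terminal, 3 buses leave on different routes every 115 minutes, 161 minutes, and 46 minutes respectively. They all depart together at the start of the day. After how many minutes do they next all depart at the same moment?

1610 minutes

They coincide at every common multiple of the periods; the first is the LCM.
115 = 5 × 23
161 = 7 × 23
46 = 2 × 23
LCM(115, 161, 46) = 2 × 5 × 7 × 23 = 1610.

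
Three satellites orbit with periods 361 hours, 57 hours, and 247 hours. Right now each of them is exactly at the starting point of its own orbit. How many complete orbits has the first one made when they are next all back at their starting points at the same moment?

39 orbits

The first common completion time is the LCM of the periods.
361 = 19^2
57 = 3 × 19
247 = 13 × 19
LCM(361, 57, 247) = 3 × 13 × 19^2 = 14079.
Orbits for period 361: 14079 / 361 = 39.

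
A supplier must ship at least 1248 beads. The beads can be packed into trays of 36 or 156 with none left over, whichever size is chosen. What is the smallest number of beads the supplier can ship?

1404

The number of beads must be a common multiple of 36 and 156, so a multiple of their LCM.
36 = 2^2 × 3^2
156 = 2^2 × 3 × 13
LCM(36, 156) = 2^2 × 3^2 × 13 = 468.
Smallest multiple of 468 that is ≥ 1248: ⌈1248/468⌉ × 468 = 3 × 468 = 1404.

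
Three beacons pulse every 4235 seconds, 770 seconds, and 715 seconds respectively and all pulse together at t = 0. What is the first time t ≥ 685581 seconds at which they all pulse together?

Joint pulses occur at multiples of LCM(4235, 770, 715).
4235 = 5 × 7 × 11^2
770 = 2 × 5 × 7 × 11
715 = 5 × 11 × 13
LCM(4235, 770, 715) = 2 × 5 × 7 × 11^2 × 13 = 110110.
Smallest multiple of 110110 that is ≥ 685581: ⌈685581/110110⌉ × 110110 = 7 × 110110 = 770770.

770770 seconds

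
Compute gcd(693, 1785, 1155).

21

693 = 3^2 × 7 × 11
1785 = 3 × 5 × 7 × 17
1155 = 3 × 5 × 7 × 11
gcd(693, 1785, 1155) = 3 × 7 = 21.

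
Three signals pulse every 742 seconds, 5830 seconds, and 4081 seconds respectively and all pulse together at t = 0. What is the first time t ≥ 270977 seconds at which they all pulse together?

Joint pulses occur at multiples of LCM(742, 5830, 4081).
742 = 2 × 7 × 53
5830 = 2 × 5 × 11 × 53
4081 = 7 × 11 × 53
LCM(742, 5830, 4081) = 2 × 5 × 7 × 11 × 53 = 40810.
Smallest multiple of 40810 that is ≥ 270977: ⌈270977/40810⌉ × 40810 = 7 × 40810 = 285670.

285670 seconds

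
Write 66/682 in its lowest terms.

66 = 2 × 3 × 11
682 = 2 × 11 × 31
gcd(66, 682) = 2 × 11 = 22.
Divide numerator and denominator by 22: 66/682 = 3/31.

3/31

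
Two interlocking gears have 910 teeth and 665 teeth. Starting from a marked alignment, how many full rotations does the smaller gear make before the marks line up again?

26 rotations

They are all back at their starting positions together after one LCM of the periods.
910 = 2 × 5 × 7 × 13
665 = 5 × 7 × 19
LCM(910, 665) = 2 × 5 × 7 × 13 × 19 = 17290.
Rotations for period 665: 17290 / 665 = 26.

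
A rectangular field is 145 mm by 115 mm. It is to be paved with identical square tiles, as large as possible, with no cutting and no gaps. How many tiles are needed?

Tile side = gcd(145, 115).
145 = 5 × 29
115 = 5 × 23
gcd(145, 115) = 5.
Tiles: (145/5) × (115/5) = 29 × 23 = 667.

667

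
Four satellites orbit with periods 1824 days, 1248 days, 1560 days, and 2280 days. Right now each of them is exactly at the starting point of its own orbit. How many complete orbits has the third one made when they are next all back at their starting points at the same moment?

76 orbits

They are all back at their starting positions together after one LCM of the periods.
1824 = 2^5 × 3 × 19
1248 = 2^5 × 3 × 13
1560 = 2^3 × 3 × 5 × 13
2280 = 2^3 × 3 × 5 × 19
LCM(1824, 1248, 1560, 2280) = 2^5 × 3 × 5 × 13 × 19 = 118560.
Orbits for period 1560: 118560 / 1560 = 76.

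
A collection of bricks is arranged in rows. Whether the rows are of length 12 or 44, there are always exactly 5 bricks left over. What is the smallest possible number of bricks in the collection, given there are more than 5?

137

N − 5 must be a common multiple of 12 and 44.
12 = 2^2 × 3
44 = 2^2 × 11
LCM(12, 44) = 2^2 × 3 × 11 = 132.
Smallest N > 5 is LCM + 5 = 132 + 5 = 137.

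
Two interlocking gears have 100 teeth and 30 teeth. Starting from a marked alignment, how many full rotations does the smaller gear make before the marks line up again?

10 rotations

They are all back at their starting positions together after one LCM of the periods.
100 = 2^2 × 5^2
30 = 2 × 3 × 5
LCM(100, 30) = 2^2 × 3 × 5^2 = 300.
Rotations for period 30: 300 / 30 = 10.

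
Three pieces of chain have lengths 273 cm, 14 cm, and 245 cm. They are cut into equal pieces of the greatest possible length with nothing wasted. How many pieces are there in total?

76

Piece length = gcd(273, 14, 245).
273 = 3 × 7 × 13
14 = 2 × 7
245 = 5 × 7^2
gcd(273, 14, 245) = 7.
Total pieces = 273/7 + 14/7 + 245/7 = 39 + 2 + 35 = 76.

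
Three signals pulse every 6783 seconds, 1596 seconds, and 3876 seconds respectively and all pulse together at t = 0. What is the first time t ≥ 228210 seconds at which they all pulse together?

244188 seconds

Joint pulses occur at multiples of LCM(6783, 1596, 3876).
6783 = 3 × 7 × 17 × 19
1596 = 2^2 × 3 × 7 × 19
3876 = 2^2 × 3 × 17 × 19
LCM(6783, 1596, 3876) = 2^2 × 3 × 7 × 17 × 19 = 27132.
Smallest multiple of 27132 that is ≥ 228210: ⌈228210/27132⌉ × 27132 = 9 × 27132 = 244188.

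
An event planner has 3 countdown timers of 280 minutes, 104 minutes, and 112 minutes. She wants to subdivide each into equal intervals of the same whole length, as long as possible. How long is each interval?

8 minutes

The interval must divide each timer length; the longest such is the gcd.
280 = 2^3 × 5 × 7
104 = 2^3 × 13
112 = 2^4 × 7
gcd(280, 104, 112) = 2^3 = 8.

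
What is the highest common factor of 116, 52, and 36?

4

116 = 2^2 × 29
52 = 2^2 × 13
36 = 2^2 × 3^2
gcd(116, 52, 36) = 2^2 = 4.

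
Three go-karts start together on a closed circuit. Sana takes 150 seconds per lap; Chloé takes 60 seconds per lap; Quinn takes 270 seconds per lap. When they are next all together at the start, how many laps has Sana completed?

18 laps

All finish a whole number of cycles simultaneously at t = LCM of the periods.
150 = 2 × 3 × 5^2
60 = 2^2 × 3 × 5
270 = 2 × 3^3 × 5
LCM(150, 60, 270) = 2^2 × 3^3 × 5^2 = 2700.
Laps for period 150: 2700 / 150 = 18.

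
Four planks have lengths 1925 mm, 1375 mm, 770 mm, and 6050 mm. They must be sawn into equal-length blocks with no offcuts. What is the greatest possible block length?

This is the greatest common divisor of 1925, 1375, 770, and 6050.
1925 = 5^2 × 7 × 11
1375 = 5^3 × 11
770 = 2 × 5 × 7 × 11
6050 = 2 × 5^2 × 11^2
gcd(1925, 1375, 770, 6050) = 5 × 11 = 55.

55 mm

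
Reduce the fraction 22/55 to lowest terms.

22 = 2 × 11
55 = 5 × 11
gcd(22, 55) = 11.
Divide numerator and denominator by 11: 22/55 = 2/5.

2/5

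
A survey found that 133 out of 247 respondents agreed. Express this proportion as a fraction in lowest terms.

133 = 7 × 19
247 = 13 × 19
gcd(133, 247) = 19.
Divide numerator and denominator by 19: 133/247 = 7/13.

7/13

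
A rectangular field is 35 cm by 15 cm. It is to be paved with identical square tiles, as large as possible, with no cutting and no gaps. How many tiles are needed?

Tile side = gcd(35, 15).
35 = 5 × 7
15 = 3 × 5
gcd(35, 15) = 5.
Tiles: (35/5) × (15/5) = 7 × 3 = 21.

21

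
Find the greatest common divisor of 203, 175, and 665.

203 = 7 × 29
175 = 5^2 × 7
665 = 5 × 7 × 19
gcd(203, 175, 665) = 7.

7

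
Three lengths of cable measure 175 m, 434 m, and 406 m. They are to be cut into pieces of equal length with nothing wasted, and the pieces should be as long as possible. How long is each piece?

Each piece length must divide every original length, so the longest possible is gcd(175, 434, 406).
175 = 5^2 × 7
434 = 2 × 7 × 31
406 = 2 × 7 × 29
gcd(175, 434, 406) = 7.

7 m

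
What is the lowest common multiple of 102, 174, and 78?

38454

102 = 2 × 3 × 17
174 = 2 × 3 × 29
78 = 2 × 3 × 13
LCM(102, 174, 78) = 2 × 3 × 13 × 17 × 29 = 38454.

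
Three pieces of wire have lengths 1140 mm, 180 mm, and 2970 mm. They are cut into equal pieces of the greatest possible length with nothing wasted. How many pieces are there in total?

143

Piece length = gcd(1140, 180, 2970).
1140 = 2^2 × 3 × 5 × 19
180 = 2^2 × 3^2 × 5
2970 = 2 × 3^3 × 5 × 11
gcd(1140, 180, 2970) = 2 × 3 × 5 = 30.
Total pieces = 1140/30 + 180/30 + 2970/30 = 38 + 6 + 99 = 143.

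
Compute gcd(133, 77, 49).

133 = 7 × 19
77 = 7 × 11
49 = 7^2
gcd(133, 77, 49) = 7.

7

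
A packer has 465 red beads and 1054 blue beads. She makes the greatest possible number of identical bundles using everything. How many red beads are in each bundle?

Number of bundles = gcd(465, 1054).
465 = 3 × 5 × 31
1054 = 2 × 17 × 31
gcd(465, 1054) = 31.
red beads per bundle = 465 / 31 = 15.

15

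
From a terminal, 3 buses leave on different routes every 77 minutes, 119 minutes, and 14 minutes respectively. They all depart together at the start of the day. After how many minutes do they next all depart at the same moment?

We need the least common multiple of the intervals.
77 = 7 × 11
119 = 7 × 17
14 = 2 × 7
LCM(77, 119, 14) = 2 × 7 × 11 × 17 = 2618.

2618 minutes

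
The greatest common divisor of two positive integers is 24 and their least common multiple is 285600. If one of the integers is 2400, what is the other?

For two integers, gcd × lcm = product, so the other is (24 × 285600) / 2400 = 6854400 / 2400 = 2856.

2856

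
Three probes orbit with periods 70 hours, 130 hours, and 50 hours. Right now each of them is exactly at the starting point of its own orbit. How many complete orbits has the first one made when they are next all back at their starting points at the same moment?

65 orbits

The first common completion time is the LCM of the periods.
70 = 2 × 5 × 7
130 = 2 × 5 × 13
50 = 2 × 5^2
LCM(70, 130, 50) = 2 × 5^2 × 7 × 13 = 4550.
Orbits for period 70: 4550 / 70 = 65.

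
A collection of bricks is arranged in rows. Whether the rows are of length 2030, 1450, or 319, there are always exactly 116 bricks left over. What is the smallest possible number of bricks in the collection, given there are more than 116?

111766

N − 116 must be a common multiple of 2030, 1450, and 319.
2030 = 2 × 5 × 7 × 29
1450 = 2 × 5^2 × 29
319 = 11 × 29
LCM(2030, 1450, 319) = 2 × 5^2 × 7 × 11 × 29 = 111650.
Smallest N > 116 is LCM + 116 = 111650 + 116 = 111766.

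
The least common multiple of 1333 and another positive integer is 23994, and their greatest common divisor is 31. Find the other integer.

558

gcd × lcm = product of the two integers, so the other integer is (31 × 23994) / 1333 = 558.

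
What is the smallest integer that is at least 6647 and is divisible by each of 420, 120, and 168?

The integer must be a common multiple of 420, 120, and 168, so a multiple of their LCM.
420 = 2^2 × 3 × 5 × 7
120 = 2^3 × 3 × 5
168 = 2^3 × 3 × 7
LCM(420, 120, 168) = 2^3 × 3 × 5 × 7 = 840.
Smallest multiple of 840 that is ≥ 6647: ⌈6647/840⌉ × 840 = 8 × 840 = 6720.

6720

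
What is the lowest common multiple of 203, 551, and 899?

119567

203 = 7 × 29
551 = 19 × 29
899 = 29 × 31
LCM(203, 551, 899) = 7 × 19 × 29 × 31 = 119567.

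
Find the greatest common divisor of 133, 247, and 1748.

19

133 = 7 × 19
247 = 13 × 19
1748 = 2^2 × 19 × 23
gcd(133, 247, 1748) = 19.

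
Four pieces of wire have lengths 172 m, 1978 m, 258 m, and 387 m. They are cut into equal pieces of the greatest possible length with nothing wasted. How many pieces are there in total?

Piece length = gcd(172, 1978, 258, 387).
172 = 2^2 × 43
1978 = 2 × 23 × 43
258 = 2 × 3 × 43
387 = 3^2 × 43
gcd(172, 1978, 258, 387) = 43.
Total pieces = 172/43 + 1978/43 + 258/43 + 387/43 = 4 + 46 + 6 + 9 = 65.

65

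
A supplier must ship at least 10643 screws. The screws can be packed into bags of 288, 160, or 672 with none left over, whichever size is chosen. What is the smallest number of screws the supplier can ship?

20160

The number of screws must be a common multiple of 288, 160, and 672, so a multiple of their LCM.
288 = 2^5 × 3^2
160 = 2^5 × 5
672 = 2^5 × 3 × 7
LCM(288, 160, 672) = 2^5 × 3^2 × 5 × 7 = 10080.
Smallest multiple of 10080 that is ≥ 10643: ⌈10643/10080⌉ × 10080 = 2 × 10080 = 20160.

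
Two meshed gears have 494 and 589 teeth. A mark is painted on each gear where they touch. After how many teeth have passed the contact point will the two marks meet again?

15314 teeth

The first simultaneous occurrence is after LCM of the individual periods.
494 = 2 × 13 × 19
589 = 19 × 31
LCM(494, 589) = 2 × 13 × 19 × 31 = 15314.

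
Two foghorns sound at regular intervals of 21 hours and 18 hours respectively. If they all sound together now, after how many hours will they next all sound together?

126 hours

The first simultaneous occurrence is after LCM of the individual periods.
21 = 3 × 7
18 = 2 × 3^2
LCM(21, 18) = 2 × 3^2 × 7 = 126.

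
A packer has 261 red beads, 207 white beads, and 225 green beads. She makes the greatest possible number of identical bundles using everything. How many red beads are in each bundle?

Number of bundles = gcd(261, 207, 225).
261 = 3^2 × 29
207 = 3^2 × 23
225 = 3^2 × 5^2
gcd(261, 207, 225) = 3^2 = 9.
red beads per bundle = 261 / 9 = 29.

29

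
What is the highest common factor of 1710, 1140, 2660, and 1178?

38

1710 = 2 × 3^2 × 5 × 19
1140 = 2^2 × 3 × 5 × 19
2660 = 2^2 × 5 × 7 × 19
1178 = 2 × 19 × 31
gcd(1710, 1140, 2660, 1178) = 2 × 19 = 38.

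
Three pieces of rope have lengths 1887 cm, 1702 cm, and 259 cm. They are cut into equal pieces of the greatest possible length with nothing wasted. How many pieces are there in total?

Piece length = gcd(1887, 1702, 259).
1887 = 3 × 17 × 37
1702 = 2 × 23 × 37
259 = 7 × 37
gcd(1887, 1702, 259) = 37.
Total pieces = 1887/37 + 1702/37 + 259/37 = 51 + 46 + 7 = 104.

104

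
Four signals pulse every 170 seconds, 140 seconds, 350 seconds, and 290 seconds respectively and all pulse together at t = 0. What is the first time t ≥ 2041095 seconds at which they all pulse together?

2070600 seconds

Joint pulses occur at multiples of LCM(170, 140, 350, 290).
170 = 2 × 5 × 17
140 = 2^2 × 5 × 7
350 = 2 × 5^2 × 7
290 = 2 × 5 × 29
LCM(170, 140, 350, 290) = 2^2 × 5^2 × 7 × 17 × 29 = 345100.
Smallest multiple of 345100 that is ≥ 2041095: ⌈2041095/345100⌉ × 345100 = 6 × 345100 = 2070600.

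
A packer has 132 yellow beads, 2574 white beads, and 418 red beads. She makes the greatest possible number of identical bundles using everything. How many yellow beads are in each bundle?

Number of bundles = gcd(132, 2574, 418).
132 = 2^2 × 3 × 11
2574 = 2 × 3^2 × 11 × 13
418 = 2 × 11 × 19
gcd(132, 2574, 418) = 2 × 11 = 22.
yellow beads per bundle = 132 / 22 = 6.

6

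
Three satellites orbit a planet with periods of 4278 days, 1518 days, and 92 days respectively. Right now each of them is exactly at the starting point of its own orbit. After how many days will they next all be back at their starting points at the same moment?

94116 days

We need the least common multiple of the intervals.
4278 = 2 × 3 × 23 × 31
1518 = 2 × 3 × 11 × 23
92 = 2^2 × 23
LCM(4278, 1518, 92) = 2^2 × 3 × 11 × 23 × 31 = 94116.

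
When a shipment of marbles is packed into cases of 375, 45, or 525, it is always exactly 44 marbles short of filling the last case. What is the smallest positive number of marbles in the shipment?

Being 44 short of a full case of size k means N ≡ −44 (mod k), i.e. N + 44 is a multiple of each size.
375 = 3 × 5^3
45 = 3^2 × 5
525 = 3 × 5^2 × 7
LCM(375, 45, 525) = 3^2 × 5^3 × 7 = 7875.
Smallest positive N is 7875 − 44 = 7831.

7831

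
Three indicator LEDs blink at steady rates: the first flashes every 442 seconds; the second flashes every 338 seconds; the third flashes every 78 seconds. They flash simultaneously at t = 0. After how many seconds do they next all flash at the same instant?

17238 seconds

The first simultaneous occurrence is after LCM of the individual periods.
442 = 2 × 13 × 17
338 = 2 × 13^2
78 = 2 × 3 × 13
LCM(442, 338, 78) = 2 × 3 × 13^2 × 17 = 17238.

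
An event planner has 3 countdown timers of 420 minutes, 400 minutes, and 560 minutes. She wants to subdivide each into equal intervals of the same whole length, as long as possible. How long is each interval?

20 minutes

The interval must divide each timer length; the longest such is the gcd.
420 = 2^2 × 3 × 5 × 7
400 = 2^4 × 5^2
560 = 2^4 × 5 × 7
gcd(420, 400, 560) = 2^2 × 5 = 20.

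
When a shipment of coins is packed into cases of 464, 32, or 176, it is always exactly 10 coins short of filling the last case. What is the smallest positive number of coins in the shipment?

Being 10 short of a full case of size k means N ≡ −10 (mod k), i.e. N + 10 is a multiple of each size.
464 = 2^4 × 29
32 = 2^5
176 = 2^4 × 11
LCM(464, 32, 176) = 2^5 × 11 × 29 = 10208.
Smallest positive N is 10208 − 10 = 10198.

10198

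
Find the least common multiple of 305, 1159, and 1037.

98515

305 = 5 × 61
1159 = 19 × 61
1037 = 17 × 61
LCM(305, 1159, 1037) = 5 × 17 × 19 × 61 = 98515.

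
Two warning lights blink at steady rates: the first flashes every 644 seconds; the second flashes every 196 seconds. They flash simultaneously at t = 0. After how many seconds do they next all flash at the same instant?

4508 seconds

The first simultaneous occurrence is after LCM of the individual periods.
644 = 2^2 × 7 × 23
196 = 2^2 × 7^2
LCM(644, 196) = 2^2 × 7^2 × 23 = 4508.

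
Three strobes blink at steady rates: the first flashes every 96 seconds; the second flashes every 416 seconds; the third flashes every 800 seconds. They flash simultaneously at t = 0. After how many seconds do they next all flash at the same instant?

31200 seconds

The first simultaneous occurrence is after LCM of the individual periods.
96 = 2^5 × 3
416 = 2^5 × 13
800 = 2^5 × 5^2
LCM(96, 416, 800) = 2^5 × 3 × 5^2 × 13 = 31200.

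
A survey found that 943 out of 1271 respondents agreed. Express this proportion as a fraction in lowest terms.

23/31

943 = 23 × 41
1271 = 31 × 41
gcd(943, 1271) = 41.
Divide numerator and denominator by 41: 943/1271 = 23/31.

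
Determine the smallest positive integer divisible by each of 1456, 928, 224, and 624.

1456 = 2^4 × 7 × 13
928 = 2^5 × 29
224 = 2^5 × 7
624 = 2^4 × 3 × 13
LCM(1456, 928, 224, 624) = 2^5 × 3 × 7 × 13 × 29 = 253344.

253344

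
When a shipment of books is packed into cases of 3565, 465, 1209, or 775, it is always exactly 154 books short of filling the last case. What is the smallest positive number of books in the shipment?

695021

Being 154 short of a full case of size k means N ≡ −154 (mod k), i.e. N + 154 is a multiple of each size.
3565 = 5 × 23 × 31
465 = 3 × 5 × 31
1209 = 3 × 13 × 31
775 = 5^2 × 31
LCM(3565, 465, 1209, 775) = 3 × 5^2 × 13 × 23 × 31 = 695175.
Smallest positive N is 695175 − 154 = 695021.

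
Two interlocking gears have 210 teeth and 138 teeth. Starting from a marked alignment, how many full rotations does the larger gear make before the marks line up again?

23 rotations

All finish a whole number of cycles simultaneously at t = LCM of the periods.
210 = 2 × 3 × 5 × 7
138 = 2 × 3 × 23
LCM(210, 138) = 2 × 3 × 5 × 7 × 23 = 4830.
Rotations for period 210: 4830 / 210 = 23.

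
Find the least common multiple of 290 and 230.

290 = 2 × 5 × 29
230 = 2 × 5 × 23
LCM(290, 230) = 2 × 5 × 23 × 29 = 6670.

6670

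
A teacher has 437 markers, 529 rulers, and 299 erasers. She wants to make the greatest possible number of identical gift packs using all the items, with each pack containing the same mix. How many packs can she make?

The pack count must divide each quantity, so the greatest is gcd(437, 529, 299).
437 = 19 × 23
529 = 23^2
299 = 13 × 23
gcd(437, 529, 299) = 23.

23 packs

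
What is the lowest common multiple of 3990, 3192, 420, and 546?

207480

3990 = 2 × 3 × 5 × 7 × 19
3192 = 2^3 × 3 × 7 × 19
420 = 2^2 × 3 × 5 × 7
546 = 2 × 3 × 7 × 13
LCM(3990, 3192, 420, 546) = 2^3 × 3 × 5 × 7 × 13 × 19 = 207480.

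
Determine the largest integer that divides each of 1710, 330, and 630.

1710 = 2 × 3^2 × 5 × 19
330 = 2 × 3 × 5 × 11
630 = 2 × 3^2 × 5 × 7
gcd(1710, 330, 630) = 2 × 3 × 5 = 30.

30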